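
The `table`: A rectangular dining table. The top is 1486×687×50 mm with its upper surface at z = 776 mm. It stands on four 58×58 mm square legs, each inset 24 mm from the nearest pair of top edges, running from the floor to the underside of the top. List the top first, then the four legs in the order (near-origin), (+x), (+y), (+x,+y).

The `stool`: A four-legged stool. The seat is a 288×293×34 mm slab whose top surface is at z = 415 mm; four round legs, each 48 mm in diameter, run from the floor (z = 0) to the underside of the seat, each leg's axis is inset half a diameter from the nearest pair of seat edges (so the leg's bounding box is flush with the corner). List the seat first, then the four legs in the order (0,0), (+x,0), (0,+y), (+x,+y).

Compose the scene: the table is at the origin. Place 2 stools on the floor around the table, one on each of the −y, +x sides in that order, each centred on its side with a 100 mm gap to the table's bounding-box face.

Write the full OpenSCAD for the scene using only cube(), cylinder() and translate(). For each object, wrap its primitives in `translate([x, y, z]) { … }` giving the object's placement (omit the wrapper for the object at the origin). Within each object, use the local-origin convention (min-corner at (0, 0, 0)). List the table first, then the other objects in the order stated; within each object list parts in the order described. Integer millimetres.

translate([0, 0, 726]) cube([1486, 687, 50]);
translate([24, 24, 0]) cube([58, 58, 726]);
translate([1404, 24, 0]) cube([58, 58, 726]);
translate([24, 605, 0]) cube([58, 58, 726]);
translate([1404, 605, 0]) cube([58, 58, 726]);
translate([599, -393, 0]) {
  translate([0, 0, 381]) cube([288, 293, 34]);
  translate([24, 24, 0]) cylinder(h = 381, r = 24);
  translate([264, 24, 0]) cylinder(h = 381, r = 24);
  translate([24, 269, 0]) cylinder(h = 381, r = 24);
  translate([264, 269, 0]) cylinder(h = 381, r = 24);
}
translate([1586, 197, 0]) {
  translate([0, 0, 381]) cube([288, 293, 34]);
  translate([24, 24, 0]) cylinder(h = 381, r = 24);
  translate([264, 24, 0]) cylinder(h = 381, r = 24);
  translate([24, 269, 0]) cylinder(h = 381, r = 24);
  translate([264, 269, 0]) cylinder(h = 381, r = 24);
}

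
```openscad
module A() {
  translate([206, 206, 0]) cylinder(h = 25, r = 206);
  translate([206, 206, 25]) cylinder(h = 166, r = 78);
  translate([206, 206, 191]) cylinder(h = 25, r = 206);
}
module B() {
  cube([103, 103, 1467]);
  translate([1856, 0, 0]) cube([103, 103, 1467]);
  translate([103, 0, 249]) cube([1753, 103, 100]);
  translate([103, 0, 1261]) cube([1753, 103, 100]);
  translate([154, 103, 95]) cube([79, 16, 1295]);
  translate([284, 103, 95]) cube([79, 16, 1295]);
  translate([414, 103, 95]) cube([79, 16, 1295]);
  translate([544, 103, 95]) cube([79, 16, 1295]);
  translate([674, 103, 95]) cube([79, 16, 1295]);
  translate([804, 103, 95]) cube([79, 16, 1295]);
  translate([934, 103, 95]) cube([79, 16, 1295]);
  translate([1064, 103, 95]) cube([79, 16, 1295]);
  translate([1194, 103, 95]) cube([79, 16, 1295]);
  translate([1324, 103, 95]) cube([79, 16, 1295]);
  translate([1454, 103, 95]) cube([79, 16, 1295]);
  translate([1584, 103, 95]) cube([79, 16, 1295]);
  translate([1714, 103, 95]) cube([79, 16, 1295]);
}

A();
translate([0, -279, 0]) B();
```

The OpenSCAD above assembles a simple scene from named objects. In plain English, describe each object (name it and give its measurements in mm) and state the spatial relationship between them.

A is a spool: two coaxial disc flanges of radius 206 mm and thickness 25 mm, joined by a core cylinder of radius 78 mm and height 166 mm. The lower flange rests on z = 0 and the three cylinders share a vertical axis.

B is a fence section. Two 103×103 mm posts, 1467 mm tall, stand on the floor with a clear span of 1753 mm between their inner faces. Two horizontal rails of 103×100 mm section span the gap between the posts with their undersides at z = 249 mm and z = 1261 mm, flush with the posts' −y face. 13 pickets, each 79 mm wide, 16 mm thick and 1295 mm tall, are fixed to the +y face of the rails with their bottoms at z = 95 mm, evenly spaced across the span with equal gaps (rounded down to the nearest mm) at the −x end and between each pair — any rounding remainder accumulates at the +x end.

The fence section is on the floor beside the spool on its −y side.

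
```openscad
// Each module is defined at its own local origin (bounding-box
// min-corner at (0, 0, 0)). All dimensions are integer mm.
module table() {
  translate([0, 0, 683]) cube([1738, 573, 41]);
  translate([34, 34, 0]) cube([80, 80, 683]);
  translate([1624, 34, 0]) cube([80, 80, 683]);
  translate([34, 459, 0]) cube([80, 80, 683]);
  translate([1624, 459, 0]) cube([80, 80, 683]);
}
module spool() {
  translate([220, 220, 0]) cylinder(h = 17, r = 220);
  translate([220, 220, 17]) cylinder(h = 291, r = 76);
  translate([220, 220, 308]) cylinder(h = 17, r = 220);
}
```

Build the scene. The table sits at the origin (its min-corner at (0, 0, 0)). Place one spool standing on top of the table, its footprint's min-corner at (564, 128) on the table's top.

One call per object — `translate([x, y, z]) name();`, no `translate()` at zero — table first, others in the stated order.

table();
translate([564, 128, 724]) spool();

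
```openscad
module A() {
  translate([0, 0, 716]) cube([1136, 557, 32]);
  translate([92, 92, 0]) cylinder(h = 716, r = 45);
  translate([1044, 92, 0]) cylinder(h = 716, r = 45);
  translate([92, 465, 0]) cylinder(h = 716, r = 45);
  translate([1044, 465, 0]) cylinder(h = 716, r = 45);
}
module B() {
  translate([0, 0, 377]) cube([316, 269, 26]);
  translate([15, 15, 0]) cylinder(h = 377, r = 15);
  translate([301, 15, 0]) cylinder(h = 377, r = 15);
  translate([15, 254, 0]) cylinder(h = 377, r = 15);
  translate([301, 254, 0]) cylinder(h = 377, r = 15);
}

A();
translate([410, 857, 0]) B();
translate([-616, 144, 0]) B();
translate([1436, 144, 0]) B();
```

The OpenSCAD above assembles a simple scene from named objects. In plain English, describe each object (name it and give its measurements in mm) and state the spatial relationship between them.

A is a table: top 1136 mm (x) × 557 mm (y), 32 mm thick, upper face at z = 748 mm, on four round legs of 90 mm diameter, each leg's bounding box inset 47 mm from the nearest pair of top edges, running from z = 0 to the bottom of the top.

B is a four-legged stool. The seat is 316×269 mm, 26 mm thick, top at z = 403 mm. It stands on four round legs, each 30 mm in diameter, from z = 0 to the seat underside, each leg's axis is inset half a diameter from the nearest pair of seat edges (so the leg's bounding box is flush with the corner).

Three stools sit around the table at the +y, −x, +x sides.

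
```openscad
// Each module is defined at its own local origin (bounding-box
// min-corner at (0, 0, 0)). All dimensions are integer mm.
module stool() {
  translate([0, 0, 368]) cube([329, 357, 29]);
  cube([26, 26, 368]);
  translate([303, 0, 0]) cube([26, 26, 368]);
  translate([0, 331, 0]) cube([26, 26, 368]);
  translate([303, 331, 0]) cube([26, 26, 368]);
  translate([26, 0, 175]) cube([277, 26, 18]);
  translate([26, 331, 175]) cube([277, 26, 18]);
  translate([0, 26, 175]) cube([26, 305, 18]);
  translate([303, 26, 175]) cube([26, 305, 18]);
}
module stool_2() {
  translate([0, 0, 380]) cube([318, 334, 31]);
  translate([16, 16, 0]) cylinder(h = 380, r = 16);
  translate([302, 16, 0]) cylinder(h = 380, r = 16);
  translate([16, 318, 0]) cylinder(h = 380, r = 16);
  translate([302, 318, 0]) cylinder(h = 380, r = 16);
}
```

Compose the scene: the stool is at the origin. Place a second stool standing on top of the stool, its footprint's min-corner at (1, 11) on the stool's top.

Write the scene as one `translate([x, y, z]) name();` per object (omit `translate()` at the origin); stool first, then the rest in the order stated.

stool();
translate([1, 11, 397]) stool_2();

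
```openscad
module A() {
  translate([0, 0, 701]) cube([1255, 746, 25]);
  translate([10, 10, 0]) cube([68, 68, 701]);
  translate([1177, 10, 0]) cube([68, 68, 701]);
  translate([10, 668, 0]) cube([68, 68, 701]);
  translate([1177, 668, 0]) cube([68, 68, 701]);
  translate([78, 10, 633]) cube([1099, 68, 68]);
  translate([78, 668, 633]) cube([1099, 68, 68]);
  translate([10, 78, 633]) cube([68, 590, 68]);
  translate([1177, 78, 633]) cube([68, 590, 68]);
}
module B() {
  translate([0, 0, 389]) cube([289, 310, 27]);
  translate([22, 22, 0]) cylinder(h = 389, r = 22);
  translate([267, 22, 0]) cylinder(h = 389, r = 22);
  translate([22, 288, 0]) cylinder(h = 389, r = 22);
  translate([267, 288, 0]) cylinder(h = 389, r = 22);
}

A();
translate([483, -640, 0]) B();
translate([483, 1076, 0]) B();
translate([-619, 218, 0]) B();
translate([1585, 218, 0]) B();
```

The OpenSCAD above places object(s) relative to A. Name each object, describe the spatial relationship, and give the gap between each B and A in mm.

Each stool's nearest face is 330 mm from the table's bounding box.

A is a table. B is a stool. Four stools sit around the table at the −y, +y, −x, +x sides. The gap between each stool and the table is 330 mm.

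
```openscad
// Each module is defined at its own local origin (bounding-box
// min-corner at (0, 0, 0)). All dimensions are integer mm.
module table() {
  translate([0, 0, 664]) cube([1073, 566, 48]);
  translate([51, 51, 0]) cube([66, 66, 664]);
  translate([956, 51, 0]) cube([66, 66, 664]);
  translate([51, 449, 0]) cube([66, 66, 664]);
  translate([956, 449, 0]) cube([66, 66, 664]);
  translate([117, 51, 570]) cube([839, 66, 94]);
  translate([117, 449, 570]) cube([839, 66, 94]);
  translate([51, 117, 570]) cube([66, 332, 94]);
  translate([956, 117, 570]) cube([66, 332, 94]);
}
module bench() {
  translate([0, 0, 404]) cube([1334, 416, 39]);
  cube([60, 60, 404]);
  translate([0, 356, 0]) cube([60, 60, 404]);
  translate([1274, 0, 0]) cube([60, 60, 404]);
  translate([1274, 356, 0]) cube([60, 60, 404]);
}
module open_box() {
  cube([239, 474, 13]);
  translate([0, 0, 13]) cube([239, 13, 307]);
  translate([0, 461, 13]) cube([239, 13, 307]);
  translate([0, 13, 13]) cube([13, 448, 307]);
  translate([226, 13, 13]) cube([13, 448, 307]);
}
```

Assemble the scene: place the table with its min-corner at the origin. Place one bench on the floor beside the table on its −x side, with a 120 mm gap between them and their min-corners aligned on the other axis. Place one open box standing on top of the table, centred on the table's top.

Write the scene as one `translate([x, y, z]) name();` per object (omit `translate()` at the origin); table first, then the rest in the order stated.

table();
translate([-1454, 0, 0]) bench();
translate([417, 46, 712]) open_box();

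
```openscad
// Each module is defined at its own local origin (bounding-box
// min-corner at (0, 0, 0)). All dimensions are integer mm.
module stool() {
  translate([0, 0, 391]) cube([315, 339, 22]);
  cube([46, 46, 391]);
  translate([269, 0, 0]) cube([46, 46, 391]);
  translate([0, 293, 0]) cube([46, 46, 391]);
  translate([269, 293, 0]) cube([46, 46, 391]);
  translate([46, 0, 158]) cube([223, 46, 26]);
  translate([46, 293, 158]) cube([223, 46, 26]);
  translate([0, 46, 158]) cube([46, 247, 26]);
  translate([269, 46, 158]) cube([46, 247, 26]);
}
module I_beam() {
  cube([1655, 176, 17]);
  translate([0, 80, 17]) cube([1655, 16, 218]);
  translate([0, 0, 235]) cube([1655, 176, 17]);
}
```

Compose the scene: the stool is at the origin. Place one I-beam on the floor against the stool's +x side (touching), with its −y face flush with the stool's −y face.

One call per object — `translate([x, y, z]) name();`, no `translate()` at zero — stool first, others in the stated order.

stool();
translate([315, 0, 0]) I_beam();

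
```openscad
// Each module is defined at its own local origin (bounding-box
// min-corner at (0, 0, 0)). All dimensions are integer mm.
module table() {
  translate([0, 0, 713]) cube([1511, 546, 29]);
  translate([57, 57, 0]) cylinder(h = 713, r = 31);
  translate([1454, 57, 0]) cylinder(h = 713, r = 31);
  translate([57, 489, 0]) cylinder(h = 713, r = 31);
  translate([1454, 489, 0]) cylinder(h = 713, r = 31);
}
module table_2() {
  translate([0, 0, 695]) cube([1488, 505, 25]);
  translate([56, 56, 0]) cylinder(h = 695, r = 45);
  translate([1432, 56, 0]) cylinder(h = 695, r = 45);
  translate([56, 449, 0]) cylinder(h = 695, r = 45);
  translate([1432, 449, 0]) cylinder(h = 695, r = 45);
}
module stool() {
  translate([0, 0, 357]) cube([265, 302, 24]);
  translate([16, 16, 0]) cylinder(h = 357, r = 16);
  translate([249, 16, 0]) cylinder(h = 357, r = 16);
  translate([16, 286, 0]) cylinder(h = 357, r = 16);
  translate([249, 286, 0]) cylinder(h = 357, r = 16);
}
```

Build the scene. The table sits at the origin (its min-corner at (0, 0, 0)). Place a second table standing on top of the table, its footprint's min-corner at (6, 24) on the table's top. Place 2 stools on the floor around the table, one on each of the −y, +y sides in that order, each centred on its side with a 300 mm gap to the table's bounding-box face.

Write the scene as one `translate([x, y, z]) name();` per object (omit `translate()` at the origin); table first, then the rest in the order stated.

table();
translate([6, 24, 742]) table_2();
translate([623, -602, 0]) stool();
translate([623, 846, 0]) stool();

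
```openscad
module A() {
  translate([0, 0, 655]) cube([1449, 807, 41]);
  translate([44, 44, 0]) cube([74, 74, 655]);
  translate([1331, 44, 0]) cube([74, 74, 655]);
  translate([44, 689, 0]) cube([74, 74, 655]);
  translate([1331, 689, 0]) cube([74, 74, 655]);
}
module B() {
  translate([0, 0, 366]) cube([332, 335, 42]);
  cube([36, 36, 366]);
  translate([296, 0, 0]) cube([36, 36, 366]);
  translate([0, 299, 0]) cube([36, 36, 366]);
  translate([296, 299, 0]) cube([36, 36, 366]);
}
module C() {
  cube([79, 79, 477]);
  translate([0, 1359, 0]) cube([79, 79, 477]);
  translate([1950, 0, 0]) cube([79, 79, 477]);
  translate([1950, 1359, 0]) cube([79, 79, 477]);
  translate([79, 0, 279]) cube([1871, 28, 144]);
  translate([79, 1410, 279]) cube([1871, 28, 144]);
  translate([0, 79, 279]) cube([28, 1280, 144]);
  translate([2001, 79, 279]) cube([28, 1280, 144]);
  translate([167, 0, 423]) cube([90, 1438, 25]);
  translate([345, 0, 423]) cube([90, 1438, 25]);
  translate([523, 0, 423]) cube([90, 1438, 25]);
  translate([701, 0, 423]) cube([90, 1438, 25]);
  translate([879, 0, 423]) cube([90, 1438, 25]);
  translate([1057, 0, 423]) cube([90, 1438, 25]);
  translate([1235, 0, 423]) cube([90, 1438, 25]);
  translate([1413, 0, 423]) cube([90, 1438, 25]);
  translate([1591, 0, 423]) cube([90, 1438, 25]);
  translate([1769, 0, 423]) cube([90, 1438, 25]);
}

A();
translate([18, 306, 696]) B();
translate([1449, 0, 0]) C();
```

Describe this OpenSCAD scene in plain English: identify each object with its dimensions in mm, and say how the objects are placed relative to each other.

A is a table: top 1449 mm (x) × 807 mm (y), 41 mm thick, upper face at z = 696 mm, on four 74×74 mm square legs, each inset 44 mm from the nearest pair of top edges, running from z = 0 to the bottom of the top.

B is a simple wooden stool: a rectangular seat 332 mm (x) by 335 mm (y), 42 mm thick, top face at z = 408 mm, on four square legs, each 36×36 mm in cross-section. The legs rest on z = 0, each flush with a corner of the seat.

C is a bed frame 2029 mm long (x) by 1438 mm wide (y). Four 79×79 mm corner posts, 477 mm tall, at the corners of the footprint. Four rails of 28 mm thickness and 144 mm height run between adjacent posts with their undersides at z = 279 mm, their outer faces flush with the outside of the frame (the two x-running rails run between the posts' inner faces; the two y-running rails run between the posts' inner faces). 10 slats, each 90 mm wide (x) and 25 mm thick, lie across the top of the two x-running rails, running the full 1438 mm width of the frame in y; the slats are evenly spaced along x between the inner faces of the end posts with equal gaps (rounded down to the nearest mm) at the −x end and between each pair — any rounding remainder accumulates at the +x end.

The stool is on top of the table. The bed frame is against the table's +x side, with their −y faces flush.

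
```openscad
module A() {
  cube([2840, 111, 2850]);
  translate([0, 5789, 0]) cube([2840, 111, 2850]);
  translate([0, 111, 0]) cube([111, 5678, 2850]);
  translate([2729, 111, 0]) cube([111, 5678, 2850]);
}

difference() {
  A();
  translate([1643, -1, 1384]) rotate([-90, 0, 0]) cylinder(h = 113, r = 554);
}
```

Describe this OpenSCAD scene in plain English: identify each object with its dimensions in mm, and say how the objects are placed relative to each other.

A is the wall frame of a small rectangular building: four walls, each 2850 mm tall and 111 mm thick, enclosing a footprint 2840 mm (x) by 5900 mm (y) outside-to-outside, with no floor or roof. The front and back walls (the −y and +y sides) span the full width; the two side walls fit between them.

The house frame has a circular hole of radius 554 mm through its front wall, centred at (x = 1643, z = 1384).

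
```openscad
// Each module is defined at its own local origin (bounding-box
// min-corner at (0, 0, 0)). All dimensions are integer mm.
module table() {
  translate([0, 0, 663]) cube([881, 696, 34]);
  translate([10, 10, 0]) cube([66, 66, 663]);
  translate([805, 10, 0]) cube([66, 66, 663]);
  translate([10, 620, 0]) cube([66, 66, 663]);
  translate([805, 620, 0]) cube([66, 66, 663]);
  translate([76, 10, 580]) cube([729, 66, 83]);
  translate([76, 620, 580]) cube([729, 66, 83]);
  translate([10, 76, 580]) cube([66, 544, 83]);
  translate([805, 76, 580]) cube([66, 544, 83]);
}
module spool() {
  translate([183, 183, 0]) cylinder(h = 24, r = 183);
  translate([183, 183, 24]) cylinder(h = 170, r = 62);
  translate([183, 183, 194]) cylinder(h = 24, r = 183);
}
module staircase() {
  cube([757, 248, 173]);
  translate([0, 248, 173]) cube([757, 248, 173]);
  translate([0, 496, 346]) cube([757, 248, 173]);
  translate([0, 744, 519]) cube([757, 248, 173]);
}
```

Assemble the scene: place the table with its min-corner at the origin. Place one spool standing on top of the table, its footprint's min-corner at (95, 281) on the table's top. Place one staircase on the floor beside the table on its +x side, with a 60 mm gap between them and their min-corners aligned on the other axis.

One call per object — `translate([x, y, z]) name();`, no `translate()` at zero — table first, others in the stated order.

table();
translate([95, 281, 697]) spool();
translate([941, 0, 0]) staircase();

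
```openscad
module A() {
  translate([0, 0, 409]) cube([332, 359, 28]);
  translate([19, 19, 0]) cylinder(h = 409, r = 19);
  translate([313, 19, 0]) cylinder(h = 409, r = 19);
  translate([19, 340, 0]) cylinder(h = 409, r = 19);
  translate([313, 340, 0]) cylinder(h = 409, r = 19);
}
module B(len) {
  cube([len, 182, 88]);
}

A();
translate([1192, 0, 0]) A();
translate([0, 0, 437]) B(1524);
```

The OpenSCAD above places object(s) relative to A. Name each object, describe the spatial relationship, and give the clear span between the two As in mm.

Second stool starts at x = 1192; first ends at x = 332; clear span = 1192 − 332 = 860 mm.

A is a stool. B is a beam. A beam spans the tops of two stools. The clear span between the two stools is 860 mm.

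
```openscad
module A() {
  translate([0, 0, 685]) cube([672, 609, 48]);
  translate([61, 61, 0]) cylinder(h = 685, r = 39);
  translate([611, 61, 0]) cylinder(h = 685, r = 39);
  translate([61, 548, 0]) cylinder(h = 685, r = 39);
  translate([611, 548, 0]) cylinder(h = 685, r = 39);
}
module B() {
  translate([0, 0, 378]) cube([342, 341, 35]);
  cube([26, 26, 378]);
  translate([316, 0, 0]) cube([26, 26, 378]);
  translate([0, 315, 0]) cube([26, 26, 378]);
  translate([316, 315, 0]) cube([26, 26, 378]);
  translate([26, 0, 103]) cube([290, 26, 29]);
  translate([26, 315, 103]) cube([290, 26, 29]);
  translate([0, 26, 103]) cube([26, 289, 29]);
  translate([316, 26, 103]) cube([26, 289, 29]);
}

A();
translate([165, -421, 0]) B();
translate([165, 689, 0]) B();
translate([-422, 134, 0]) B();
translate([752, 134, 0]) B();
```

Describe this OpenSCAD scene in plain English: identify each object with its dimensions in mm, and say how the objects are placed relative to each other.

A is a table: top 672 mm (x) × 609 mm (y), 48 mm thick, upper face at z = 733 mm, on four round legs of 78 mm diameter, each leg's bounding box inset 22 mm from the nearest pair of top edges, running from z = 0 to the bottom of the top.

B is a four-legged stool. The seat is a 342×341×35 mm slab whose top surface is at z = 413 mm; four square legs, each 26×26 mm in cross-section, run from the floor (z = 0) to the underside of the seat, each flush with a corner of the seat. Four stretchers, 26 mm wide and 29 mm tall, connect adjacent legs with their undersides at z = 103 mm, each running between the inner faces of the legs it joins and aligned with the legs' outer faces on the other axis.

Four stools sit around the table at the −y, +y, −x, +x sides.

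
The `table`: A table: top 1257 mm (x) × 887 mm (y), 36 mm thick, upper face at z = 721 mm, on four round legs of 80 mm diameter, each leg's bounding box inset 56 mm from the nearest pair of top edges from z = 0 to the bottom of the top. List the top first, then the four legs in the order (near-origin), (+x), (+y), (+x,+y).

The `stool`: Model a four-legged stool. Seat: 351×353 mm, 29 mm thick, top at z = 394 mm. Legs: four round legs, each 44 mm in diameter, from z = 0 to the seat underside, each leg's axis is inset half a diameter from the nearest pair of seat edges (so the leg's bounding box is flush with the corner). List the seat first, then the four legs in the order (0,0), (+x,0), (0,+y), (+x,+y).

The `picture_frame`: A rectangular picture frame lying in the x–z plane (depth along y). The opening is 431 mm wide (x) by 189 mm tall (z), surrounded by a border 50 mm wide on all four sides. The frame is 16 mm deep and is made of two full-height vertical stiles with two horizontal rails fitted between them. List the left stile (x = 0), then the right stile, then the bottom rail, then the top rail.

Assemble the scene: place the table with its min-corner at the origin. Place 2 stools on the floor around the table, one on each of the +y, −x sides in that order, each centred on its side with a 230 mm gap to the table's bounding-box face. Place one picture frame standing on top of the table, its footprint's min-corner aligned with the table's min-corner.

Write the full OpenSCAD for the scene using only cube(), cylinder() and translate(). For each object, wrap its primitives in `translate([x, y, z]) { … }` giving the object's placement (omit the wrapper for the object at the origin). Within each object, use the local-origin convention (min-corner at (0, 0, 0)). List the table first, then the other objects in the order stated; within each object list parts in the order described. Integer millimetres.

translate([0, 0, 685]) cube([1257, 887, 36]);
translate([96, 96, 0]) cylinder(h = 685, r = 40);
translate([1161, 96, 0]) cylinder(h = 685, r = 40);
translate([96, 791, 0]) cylinder(h = 685, r = 40);
translate([1161, 791, 0]) cylinder(h = 685, r = 40);
translate([453, 1117, 0]) {
  translate([0, 0, 365]) cube([351, 353, 29]);
  translate([22, 22, 0]) cylinder(h = 365, r = 22);
  translate([329, 22, 0]) cylinder(h = 365, r = 22);
  translate([22, 331, 0]) cylinder(h = 365, r = 22);
  translate([329, 331, 0]) cylinder(h = 365, r = 22);
}
translate([-581, 267, 0]) {
  translate([0, 0, 365]) cube([351, 353, 29]);
  translate([22, 22, 0]) cylinder(h = 365, r = 22);
  translate([329, 22, 0]) cylinder(h = 365, r = 22);
  translate([22, 331, 0]) cylinder(h = 365, r = 22);
  translate([329, 331, 0]) cylinder(h = 365, r = 22);
}
translate([0, 0, 721]) {
  cube([50, 16, 289]);
  translate([481, 0, 0]) cube([50, 16, 289]);
  translate([50, 0, 0]) cube([431, 16, 50]);
  translate([50, 0, 239]) cube([431, 16, 50]);
}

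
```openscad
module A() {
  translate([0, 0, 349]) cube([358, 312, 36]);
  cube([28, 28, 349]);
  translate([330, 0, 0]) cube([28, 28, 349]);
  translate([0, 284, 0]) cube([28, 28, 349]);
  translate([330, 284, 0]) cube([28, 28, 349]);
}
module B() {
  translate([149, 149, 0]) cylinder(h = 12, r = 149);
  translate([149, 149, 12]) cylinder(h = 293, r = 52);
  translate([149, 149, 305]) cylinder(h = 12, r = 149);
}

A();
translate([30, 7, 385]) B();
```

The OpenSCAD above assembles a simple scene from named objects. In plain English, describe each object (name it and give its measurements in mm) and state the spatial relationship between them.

A is a simple wooden stool: a rectangular seat 358 mm (x) by 312 mm (y), 36 mm thick, top face at z = 385 mm, on four square legs, each 28×28 mm in cross-section. The legs rest on z = 0, each flush with a corner of the seat.

B is a spool: two coaxial disc flanges of radius 149 mm and thickness 12 mm, joined by a core cylinder of radius 52 mm and height 293 mm. The lower flange rests on z = 0 and the three cylinders share a vertical axis.

The spool is on top of the stool, centred.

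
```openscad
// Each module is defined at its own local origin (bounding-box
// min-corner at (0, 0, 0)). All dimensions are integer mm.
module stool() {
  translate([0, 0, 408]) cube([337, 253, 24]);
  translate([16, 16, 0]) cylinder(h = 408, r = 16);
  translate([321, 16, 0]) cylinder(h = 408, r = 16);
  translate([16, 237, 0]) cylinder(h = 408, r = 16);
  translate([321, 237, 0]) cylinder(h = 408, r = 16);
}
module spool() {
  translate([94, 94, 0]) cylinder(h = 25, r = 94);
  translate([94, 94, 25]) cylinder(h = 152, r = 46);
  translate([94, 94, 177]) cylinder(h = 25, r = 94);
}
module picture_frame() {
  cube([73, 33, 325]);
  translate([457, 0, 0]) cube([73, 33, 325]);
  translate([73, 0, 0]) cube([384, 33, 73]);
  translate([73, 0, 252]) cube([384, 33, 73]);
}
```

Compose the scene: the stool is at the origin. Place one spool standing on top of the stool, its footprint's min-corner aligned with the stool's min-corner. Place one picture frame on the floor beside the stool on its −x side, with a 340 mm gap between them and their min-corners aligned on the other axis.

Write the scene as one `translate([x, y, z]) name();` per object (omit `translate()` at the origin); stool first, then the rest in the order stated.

stool();
translate([0, 0, 432]) spool();
translate([-870, 0, 0]) picture_frame();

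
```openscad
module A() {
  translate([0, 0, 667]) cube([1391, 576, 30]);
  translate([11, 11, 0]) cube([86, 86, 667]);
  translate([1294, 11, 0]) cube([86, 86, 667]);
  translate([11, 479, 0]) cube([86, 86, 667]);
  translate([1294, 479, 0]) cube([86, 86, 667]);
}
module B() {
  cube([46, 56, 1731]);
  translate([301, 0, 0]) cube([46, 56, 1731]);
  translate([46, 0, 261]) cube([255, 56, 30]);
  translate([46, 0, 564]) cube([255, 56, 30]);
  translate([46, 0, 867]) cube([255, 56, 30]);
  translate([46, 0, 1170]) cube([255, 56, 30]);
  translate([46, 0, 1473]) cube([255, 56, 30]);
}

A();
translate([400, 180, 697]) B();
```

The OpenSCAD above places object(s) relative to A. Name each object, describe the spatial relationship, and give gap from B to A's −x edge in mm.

The ladder's min-x is at 400; the table's min-x is 0; gap = 400 mm.

A is a table. B is a ladder. The ladder is on top of the table. The gap from the ladder to the table's −x edge is 400 mm.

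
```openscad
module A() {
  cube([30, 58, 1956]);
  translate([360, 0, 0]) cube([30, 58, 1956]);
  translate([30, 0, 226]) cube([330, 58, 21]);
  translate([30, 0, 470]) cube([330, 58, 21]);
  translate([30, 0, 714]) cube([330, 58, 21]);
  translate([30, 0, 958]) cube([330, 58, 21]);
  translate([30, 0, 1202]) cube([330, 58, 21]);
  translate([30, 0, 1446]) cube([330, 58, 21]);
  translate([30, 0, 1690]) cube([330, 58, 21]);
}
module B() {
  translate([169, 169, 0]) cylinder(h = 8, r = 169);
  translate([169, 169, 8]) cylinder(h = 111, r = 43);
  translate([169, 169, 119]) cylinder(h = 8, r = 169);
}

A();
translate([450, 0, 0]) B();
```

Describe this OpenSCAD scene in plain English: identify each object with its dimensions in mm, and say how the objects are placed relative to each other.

A is a wooden ladder with two side rails of 30×58 mm section and 1956 mm height, set 390 mm apart overall. Between them run 7 rectangular rungs (58 mm deep, 21 mm thick), front faces flush with the rails' −y face. The bottom of the first rung is 226 mm above the floor and each subsequent rung is 244 mm higher than the one below.

B is a spool: two coaxial disc flanges of radius 169 mm and thickness 8 mm, joined by a core cylinder of radius 43 mm and height 111 mm. The lower flange rests on z = 0 and the three cylinders share a vertical axis.

The spool is on the floor beside the ladder on its +x side.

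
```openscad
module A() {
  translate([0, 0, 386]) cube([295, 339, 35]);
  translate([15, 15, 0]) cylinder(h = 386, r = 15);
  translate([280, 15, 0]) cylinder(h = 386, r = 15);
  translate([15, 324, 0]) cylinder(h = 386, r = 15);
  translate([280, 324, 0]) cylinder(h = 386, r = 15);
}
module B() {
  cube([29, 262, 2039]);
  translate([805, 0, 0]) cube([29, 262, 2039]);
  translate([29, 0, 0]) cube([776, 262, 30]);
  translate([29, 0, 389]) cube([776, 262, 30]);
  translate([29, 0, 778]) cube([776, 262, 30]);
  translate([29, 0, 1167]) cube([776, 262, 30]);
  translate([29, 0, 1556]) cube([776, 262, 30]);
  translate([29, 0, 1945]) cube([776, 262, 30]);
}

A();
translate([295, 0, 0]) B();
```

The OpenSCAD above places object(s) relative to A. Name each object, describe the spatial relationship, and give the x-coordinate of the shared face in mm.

The stool's +x face and the bookshelf's −x face are both at x = 295 mm.

A is a stool. B is a bookshelf. The bookshelf is against the stool's +x side, with their −y faces flush. The x-coordinate of the shared face is 295 mm.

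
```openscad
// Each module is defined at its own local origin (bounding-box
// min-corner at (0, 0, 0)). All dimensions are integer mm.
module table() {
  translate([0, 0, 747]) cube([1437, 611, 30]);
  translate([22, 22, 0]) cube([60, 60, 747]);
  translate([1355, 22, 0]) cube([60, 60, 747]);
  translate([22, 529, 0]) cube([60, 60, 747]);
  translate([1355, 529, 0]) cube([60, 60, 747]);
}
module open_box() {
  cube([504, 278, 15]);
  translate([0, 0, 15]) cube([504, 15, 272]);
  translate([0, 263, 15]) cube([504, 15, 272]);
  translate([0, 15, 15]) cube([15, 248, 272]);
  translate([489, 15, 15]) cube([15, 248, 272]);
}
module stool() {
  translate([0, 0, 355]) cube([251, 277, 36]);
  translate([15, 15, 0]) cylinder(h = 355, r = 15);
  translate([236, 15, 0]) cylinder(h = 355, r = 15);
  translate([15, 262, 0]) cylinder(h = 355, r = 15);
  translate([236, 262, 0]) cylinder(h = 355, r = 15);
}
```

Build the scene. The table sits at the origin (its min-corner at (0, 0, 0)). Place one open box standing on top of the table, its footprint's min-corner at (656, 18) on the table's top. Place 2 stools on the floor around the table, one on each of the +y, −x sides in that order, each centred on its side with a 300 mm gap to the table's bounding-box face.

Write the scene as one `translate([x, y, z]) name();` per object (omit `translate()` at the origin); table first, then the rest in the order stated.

table();
translate([656, 18, 777]) open_box();
translate([593, 911, 0]) stool();
translate([-551, 167, 0]) stool();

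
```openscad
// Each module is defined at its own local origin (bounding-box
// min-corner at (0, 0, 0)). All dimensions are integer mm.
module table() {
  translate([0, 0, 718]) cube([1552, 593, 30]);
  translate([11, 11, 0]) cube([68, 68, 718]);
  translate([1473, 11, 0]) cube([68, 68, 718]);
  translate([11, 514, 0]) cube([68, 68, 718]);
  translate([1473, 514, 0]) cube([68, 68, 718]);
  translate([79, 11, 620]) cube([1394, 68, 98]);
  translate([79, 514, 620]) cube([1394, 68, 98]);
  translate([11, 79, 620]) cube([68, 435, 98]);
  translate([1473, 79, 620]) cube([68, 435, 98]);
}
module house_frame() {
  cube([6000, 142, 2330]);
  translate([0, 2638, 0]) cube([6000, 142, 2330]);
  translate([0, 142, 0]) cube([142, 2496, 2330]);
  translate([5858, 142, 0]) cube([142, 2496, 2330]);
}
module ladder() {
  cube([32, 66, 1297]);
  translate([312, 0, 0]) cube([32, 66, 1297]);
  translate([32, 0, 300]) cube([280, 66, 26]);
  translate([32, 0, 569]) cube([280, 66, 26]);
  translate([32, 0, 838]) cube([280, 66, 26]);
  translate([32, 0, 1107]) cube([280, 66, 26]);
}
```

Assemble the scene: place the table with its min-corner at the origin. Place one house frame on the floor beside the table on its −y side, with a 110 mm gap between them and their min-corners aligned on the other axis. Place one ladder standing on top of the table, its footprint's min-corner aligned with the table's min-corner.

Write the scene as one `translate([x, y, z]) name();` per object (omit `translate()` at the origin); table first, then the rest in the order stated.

table();
translate([0, -2890, 0]) house_frame();
translate([0, 0, 748]) ladder();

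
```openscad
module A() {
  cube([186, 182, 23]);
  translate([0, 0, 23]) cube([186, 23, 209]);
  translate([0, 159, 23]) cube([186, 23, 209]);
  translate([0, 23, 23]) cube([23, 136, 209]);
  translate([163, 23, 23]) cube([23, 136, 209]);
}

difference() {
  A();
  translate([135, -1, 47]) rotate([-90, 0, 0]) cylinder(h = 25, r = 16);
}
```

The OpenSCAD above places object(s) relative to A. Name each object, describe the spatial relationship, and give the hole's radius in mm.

The subtracted cylinder has r = 16 mm.

A is an open box. The open box has a circular hole through its front wall. The hole's radius is 16 mm.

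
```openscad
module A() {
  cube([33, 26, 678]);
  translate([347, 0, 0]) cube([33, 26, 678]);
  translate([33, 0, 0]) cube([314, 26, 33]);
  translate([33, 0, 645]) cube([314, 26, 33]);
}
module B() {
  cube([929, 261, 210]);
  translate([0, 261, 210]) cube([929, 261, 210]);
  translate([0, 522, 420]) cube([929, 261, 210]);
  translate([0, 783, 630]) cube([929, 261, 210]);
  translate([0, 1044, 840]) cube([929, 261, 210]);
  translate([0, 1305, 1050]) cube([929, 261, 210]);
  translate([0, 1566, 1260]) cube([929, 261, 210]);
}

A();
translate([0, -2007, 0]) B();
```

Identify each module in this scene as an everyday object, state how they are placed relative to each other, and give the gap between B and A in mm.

A is a picture frame. B is a staircase. The staircase is on the floor beside the picture frame on its −y side. The gap between the staircase and the picture frame is 180 mm.

The staircase's nearest face is 180 mm from the picture frame's −y face.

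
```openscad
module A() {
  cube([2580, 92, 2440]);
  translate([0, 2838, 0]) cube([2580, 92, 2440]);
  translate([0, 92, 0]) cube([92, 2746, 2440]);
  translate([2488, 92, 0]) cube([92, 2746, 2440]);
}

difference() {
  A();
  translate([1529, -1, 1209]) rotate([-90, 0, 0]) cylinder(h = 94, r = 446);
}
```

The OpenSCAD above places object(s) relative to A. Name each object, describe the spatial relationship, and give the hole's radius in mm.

A is a house frame. The house frame has a circular hole through its front wall. The hole's radius is 446 mm.

The subtracted cylinder has r = 446 mm.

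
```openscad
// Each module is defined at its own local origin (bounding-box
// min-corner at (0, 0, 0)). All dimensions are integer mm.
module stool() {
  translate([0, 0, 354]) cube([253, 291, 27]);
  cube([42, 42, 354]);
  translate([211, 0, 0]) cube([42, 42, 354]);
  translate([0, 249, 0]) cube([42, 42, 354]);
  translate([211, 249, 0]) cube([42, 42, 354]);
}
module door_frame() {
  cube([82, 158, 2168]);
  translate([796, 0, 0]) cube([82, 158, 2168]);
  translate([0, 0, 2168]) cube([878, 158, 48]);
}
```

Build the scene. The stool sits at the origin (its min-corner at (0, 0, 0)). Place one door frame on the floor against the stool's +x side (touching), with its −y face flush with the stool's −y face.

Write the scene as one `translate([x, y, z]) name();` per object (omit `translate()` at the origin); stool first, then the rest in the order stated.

stool();
translate([253, 0, 0]) door_frame();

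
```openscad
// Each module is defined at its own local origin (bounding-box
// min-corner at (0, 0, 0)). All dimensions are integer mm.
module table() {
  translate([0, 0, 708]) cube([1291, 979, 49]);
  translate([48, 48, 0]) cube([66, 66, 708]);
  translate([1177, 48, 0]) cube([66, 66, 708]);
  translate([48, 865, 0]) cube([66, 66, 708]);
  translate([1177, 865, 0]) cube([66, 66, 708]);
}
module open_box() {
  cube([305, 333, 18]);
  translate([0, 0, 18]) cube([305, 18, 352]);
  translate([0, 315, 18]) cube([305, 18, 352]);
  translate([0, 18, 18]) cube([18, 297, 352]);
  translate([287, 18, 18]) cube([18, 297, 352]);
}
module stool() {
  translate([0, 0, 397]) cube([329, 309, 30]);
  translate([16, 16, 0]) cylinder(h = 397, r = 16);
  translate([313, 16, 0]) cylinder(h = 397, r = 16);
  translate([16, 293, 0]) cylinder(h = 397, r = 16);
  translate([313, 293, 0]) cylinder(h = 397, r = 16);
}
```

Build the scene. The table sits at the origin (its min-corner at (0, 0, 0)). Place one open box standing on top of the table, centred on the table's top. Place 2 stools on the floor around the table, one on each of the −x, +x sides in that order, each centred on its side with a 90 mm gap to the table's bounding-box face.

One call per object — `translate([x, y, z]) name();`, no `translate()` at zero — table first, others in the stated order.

table();
translate([493, 323, 757]) open_box();
translate([-419, 335, 0]) stool();
translate([1381, 335, 0]) stool();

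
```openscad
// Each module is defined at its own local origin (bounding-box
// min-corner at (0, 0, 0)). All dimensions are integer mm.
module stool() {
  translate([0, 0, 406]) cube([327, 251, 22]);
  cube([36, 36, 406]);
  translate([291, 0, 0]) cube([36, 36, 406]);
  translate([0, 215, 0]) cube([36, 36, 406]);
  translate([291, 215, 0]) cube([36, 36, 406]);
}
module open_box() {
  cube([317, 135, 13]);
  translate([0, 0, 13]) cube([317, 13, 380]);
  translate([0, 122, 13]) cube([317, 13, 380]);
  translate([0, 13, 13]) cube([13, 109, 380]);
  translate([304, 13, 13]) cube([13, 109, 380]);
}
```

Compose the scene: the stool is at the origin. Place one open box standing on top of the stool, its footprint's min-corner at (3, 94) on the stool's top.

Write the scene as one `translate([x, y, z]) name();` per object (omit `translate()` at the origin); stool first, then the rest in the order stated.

stool();
translate([3, 94, 428]) open_box();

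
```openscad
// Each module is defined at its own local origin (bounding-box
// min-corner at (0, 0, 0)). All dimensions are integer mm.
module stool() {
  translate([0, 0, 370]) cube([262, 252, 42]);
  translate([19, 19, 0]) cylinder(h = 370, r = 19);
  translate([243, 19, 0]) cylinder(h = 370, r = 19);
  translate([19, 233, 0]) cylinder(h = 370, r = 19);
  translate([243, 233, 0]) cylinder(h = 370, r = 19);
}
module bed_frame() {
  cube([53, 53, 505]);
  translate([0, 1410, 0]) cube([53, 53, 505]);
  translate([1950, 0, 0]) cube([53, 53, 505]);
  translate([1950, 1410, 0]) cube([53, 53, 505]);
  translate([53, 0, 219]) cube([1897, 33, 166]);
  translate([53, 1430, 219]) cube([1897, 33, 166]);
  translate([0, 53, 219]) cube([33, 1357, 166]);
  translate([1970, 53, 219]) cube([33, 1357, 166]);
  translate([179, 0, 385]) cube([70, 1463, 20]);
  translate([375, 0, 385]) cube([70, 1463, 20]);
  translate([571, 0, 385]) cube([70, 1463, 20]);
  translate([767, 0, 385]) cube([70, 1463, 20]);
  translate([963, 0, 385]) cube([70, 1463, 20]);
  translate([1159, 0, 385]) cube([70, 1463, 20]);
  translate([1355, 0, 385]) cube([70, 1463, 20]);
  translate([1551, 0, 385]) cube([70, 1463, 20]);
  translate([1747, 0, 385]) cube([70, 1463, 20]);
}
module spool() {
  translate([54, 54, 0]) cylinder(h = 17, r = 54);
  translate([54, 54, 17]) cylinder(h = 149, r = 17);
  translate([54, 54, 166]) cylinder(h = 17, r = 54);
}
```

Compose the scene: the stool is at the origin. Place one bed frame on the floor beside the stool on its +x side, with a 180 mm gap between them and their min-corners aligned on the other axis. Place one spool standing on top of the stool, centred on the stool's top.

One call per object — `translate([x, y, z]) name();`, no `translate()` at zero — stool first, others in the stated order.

stool();
translate([442, 0, 0]) bed_frame();
translate([77, 72, 412]) spool();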